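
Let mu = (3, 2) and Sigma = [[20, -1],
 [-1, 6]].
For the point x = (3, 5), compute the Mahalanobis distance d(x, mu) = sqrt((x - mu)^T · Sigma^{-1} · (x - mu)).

Step 1 — centre the observation: (x - mu) = (0, 3).

Step 2 — invert Sigma. det(Sigma) = 20·6 - (-1)² = 119.
  Sigma^{-1} = (1/det) · [[d, -b], [-b, a]] = [[0.0504, 0.0084],
 [0.0084, 0.1681]].

Step 3 — form the quadratic (x - mu)^T · Sigma^{-1} · (x - mu):
  Sigma^{-1} · (x - mu) = (0.0252, 0.5042).
  (x - mu)^T · [Sigma^{-1} · (x - mu)] = (0)·(0.0252) + (3)·(0.5042) = 1.5126.

Step 4 — take square root: d = √(1.5126) ≈ 1.2299.

d(x, mu) = √(1.5126) ≈ 1.2299


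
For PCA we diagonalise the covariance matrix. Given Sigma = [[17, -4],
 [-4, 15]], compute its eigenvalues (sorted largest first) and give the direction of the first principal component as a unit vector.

Step 1 — characteristic polynomial of 2×2 Sigma:
  det(Sigma - λI) = λ² - trace · λ + det = 0.
  trace = 17 + 15 = 32, det = 17·15 - (-4)² = 239.
Step 2 — discriminant:
  Δ = trace² - 4·det = 1024 - 956 = 68.
Step 3 — eigenvalues:
  λ = (trace ± √Δ)/2 = (32 ± 8.2462)/2,
  λ_1 = 20.1231,  λ_2 = 11.8769.

Step 4 — unit eigenvector for λ_1: solve (Sigma - λ_1 I)v = 0. First row:
  (17 - 20.1231)·v_x + (-4)·v_y = 0, i.e. (-3.1231)·v_x + (-4)·v_y = 0,
  so v ∝ (b, λ_1 - a) = (-4, 3.1231); multiply by -1 so the first entry is positive: u = (4, -3.1231).
  ||u|| = √((4)² + (-3.1231)²) = √(25.7538) ≈ 5.0748,
  v_1 = u/||u|| ≈ (0.7882, -0.6154) (||v_1|| = 1).

λ_1 = 20.1231,  λ_2 = 11.8769;  v_1 ≈ (0.7882, -0.6154)


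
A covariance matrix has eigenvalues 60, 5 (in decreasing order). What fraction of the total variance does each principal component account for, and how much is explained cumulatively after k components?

Step 1 — total variance = trace(Sigma) = Σ λ_i = 60 + 5 = 65.

Step 2 — fraction explained by component i = λ_i / Σ λ:
  PC1: 60/65 = 0.9231
  PC2: 5/65 = 0.0769

Step 3 — cumulative fraction after k components = (λ_1 + ... + λ_k) / Σ λ:
  k = 1: 60/65 = 0.9231
  k = 2: (60 + 5)/65 = 65/65 = 1

Summary (fraction, with percent):

explained: PC1 0.9231 (92.31%), PC2 0.0769 (7.69%);  cumulative: 0.9231, 1


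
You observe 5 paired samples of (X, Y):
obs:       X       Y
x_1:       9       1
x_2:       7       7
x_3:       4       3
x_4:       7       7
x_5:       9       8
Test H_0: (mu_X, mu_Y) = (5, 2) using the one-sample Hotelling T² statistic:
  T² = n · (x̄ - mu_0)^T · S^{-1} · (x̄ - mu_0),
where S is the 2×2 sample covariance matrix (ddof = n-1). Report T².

Step 1 — sample mean vector:
  mean(X) = (9 + 7 + 4 + 7 + 9) / 5 = 36/5 = 7.2
  mean(Y) = (1 + 7 + 3 + 7 + 8) / 5 = 26/5 = 5.2
  x̄ = (7.2, 5.2),  deviation x̄ - mu_0 = (7.2, 5.2) - (5, 2) = (2.2, 3.2).

Step 2 — sample covariance matrix, S[i,j] = (1/(n-1)) · Σ_k (x_{k,i} - mean_i) · (x_{k,j} - mean_j), divisor n-1 = 4:
  S[X,X] = ((1.8)·(1.8) + (-0.2)·(-0.2) + (-3.2)·(-3.2) + (-0.2)·(-0.2) + (1.8)·(1.8)) / 4 = 16.8/4 = 4.2
  S[X,Y] = ((1.8)·(-4.2) + (-0.2)·(1.8) + (-3.2)·(-2.2) + (-0.2)·(1.8) + (1.8)·(2.8)) / 4 = 3.8/4 = 0.95
  S[Y,Y] = ((-4.2)·(-4.2) + (1.8)·(1.8) + (-2.2)·(-2.2) + (1.8)·(1.8) + (2.8)·(2.8)) / 4 = 36.8/4 = 9.2
  S = [[4.2, 0.95],
 [0.95, 9.2]].

Step 3 — invert S. det(S) = 4.2·9.2 - (0.95)² = 37.7375.
  S^{-1} = (1/det) · [[d, -b], [-b, a]] = [[0.2438, -0.0252],
 [-0.0252, 0.1113]].

Step 4 — quadratic form (x̄ - mu_0)^T · S^{-1} · (x̄ - mu_0):
  S^{-1} · (x̄ - mu_0) = (0.4558, 0.3008),
  (x̄ - mu_0)^T · [...] = (2.2)·(0.4558) + (3.2)·(0.3008) = 1.9652.

Step 5 — scale by n: T² = 5 · 1.9652 = 9.8258.

T² ≈ 9.8258


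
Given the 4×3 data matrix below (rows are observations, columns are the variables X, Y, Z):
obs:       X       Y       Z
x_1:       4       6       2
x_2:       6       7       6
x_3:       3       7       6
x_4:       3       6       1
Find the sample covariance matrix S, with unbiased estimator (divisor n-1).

Step 1 — column means:
  mean(X) = (4 + 6 + 3 + 3) / 4 = 16/4 = 4
  mean(Y) = (6 + 7 + 7 + 6) / 4 = 26/4 = 6.5
  mean(Z) = (2 + 6 + 6 + 1) / 4 = 15/4 = 3.75

Step 2 — sample covariance S[i,j] = (1/(n-1)) · Σ_k (x_{k,i} - mean_i) · (x_{k,j} - mean_j), with n-1 = 3.
  S[X,X] = ((0)·(0) + (2)·(2) + (-1)·(-1) + (-1)·(-1)) / 3 = 6/3 = 2
  S[X,Y] = ((0)·(-0.5) + (2)·(0.5) + (-1)·(0.5) + (-1)·(-0.5)) / 3 = 1/3 = 0.3333
  S[X,Z] = ((0)·(-1.75) + (2)·(2.25) + (-1)·(2.25) + (-1)·(-2.75)) / 3 = 5/3 = 1.6667
  S[Y,Y] = ((-0.5)·(-0.5) + (0.5)·(0.5) + (0.5)·(0.5) + (-0.5)·(-0.5)) / 3 = 1/3 = 0.3333
  S[Y,Z] = ((-0.5)·(-1.75) + (0.5)·(2.25) + (0.5)·(2.25) + (-0.5)·(-2.75)) / 3 = 4.5/3 = 1.5
  S[Z,Z] = ((-1.75)·(-1.75) + (2.25)·(2.25) + (2.25)·(2.25) + (-2.75)·(-2.75)) / 3 = 20.75/3 = 6.9167

S is symmetric (S[j,i] = S[i,j]). Assembling:

S = [[2, 0.3333, 1.6667],
 [0.3333, 0.3333, 1.5],
 [1.6667, 1.5, 6.9167]]


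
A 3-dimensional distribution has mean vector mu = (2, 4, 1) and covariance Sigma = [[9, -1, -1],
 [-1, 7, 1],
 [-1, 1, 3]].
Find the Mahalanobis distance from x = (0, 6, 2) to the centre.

Step 1 — centre the observation: (x - mu) = (-2, 2, 1).

Step 2 — invert Sigma (cofactor / det for 3×3, or solve directly):
  Sigma^{-1} = [[0.1163, 0.0116, 0.0349],
 [0.0116, 0.1512, -0.0465],
 [0.0349, -0.0465, 0.3605]].

Step 3 — form the quadratic (x - mu)^T · Sigma^{-1} · (x - mu):
  Sigma^{-1} · (x - mu) = (-0.1744, 0.2326, 0.1977).
  (x - mu)^T · [Sigma^{-1} · (x - mu)] = (-2)·(-0.1744) + (2)·(0.2326) + (1)·(0.1977) = 1.0116.

Step 4 — take square root: d = √(1.0116) ≈ 1.0058.

d(x, mu) = √(1.0116) ≈ 1.0058


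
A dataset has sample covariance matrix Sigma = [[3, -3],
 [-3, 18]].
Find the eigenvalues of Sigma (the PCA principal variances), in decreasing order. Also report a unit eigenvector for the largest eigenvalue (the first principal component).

Step 1 — characteristic polynomial of 2×2 Sigma:
  det(Sigma - λI) = λ² - trace · λ + det = 0.
  trace = 3 + 18 = 21, det = 3·18 - (-3)² = 45.
Step 2 — discriminant:
  Δ = trace² - 4·det = 441 - 180 = 261.
Step 3 — eigenvalues:
  λ = (trace ± √Δ)/2 = (21 ± 16.1555)/2,
  λ_1 = 18.5777,  λ_2 = 2.4223.

Step 4 — unit eigenvector for λ_1: solve (Sigma - λ_1 I)v = 0. First row:
  (3 - 18.5777)·v_x + (-3)·v_y = 0, i.e. (-15.5777)·v_x + (-3)·v_y = 0,
  so v ∝ (b, λ_1 - a) = (-3, 15.5777); multiply by -1 so the first entry is positive: u = (3, -15.5777).
  ||u|| = √((3)² + (-15.5777)²) = √(251.6662) ≈ 15.864,
  v_1 = u/||u|| ≈ (0.1891, -0.982) (||v_1|| = 1).

λ_1 = 18.5777,  λ_2 = 2.4223;  v_1 ≈ (0.1891, -0.982)


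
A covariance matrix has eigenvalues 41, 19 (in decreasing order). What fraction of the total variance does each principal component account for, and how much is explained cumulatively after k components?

Step 1 — total variance = trace(Sigma) = Σ λ_i = 41 + 19 = 60.

Step 2 — fraction explained by component i = λ_i / Σ λ:
  PC1: 41/60 = 0.6833
  PC2: 19/60 = 0.3167

Step 3 — cumulative fraction after k components = (λ_1 + ... + λ_k) / Σ λ:
  k = 1: 41/60 = 0.6833
  k = 2: (41 + 19)/60 = 60/60 = 1

Summary (fraction, with percent):

explained: PC1 0.6833 (68.33%), PC2 0.3167 (31.67%);  cumulative: 0.6833, 1


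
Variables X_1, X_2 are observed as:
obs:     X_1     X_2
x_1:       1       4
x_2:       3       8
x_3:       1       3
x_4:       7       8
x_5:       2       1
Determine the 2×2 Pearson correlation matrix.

Step 1 — column means:
  mean(X_1) = (1 + 3 + 1 + 7 + 2) / 5 = 14/5 = 2.8
  mean(X_2) = (4 + 8 + 3 + 8 + 1) / 5 = 24/5 = 4.8

Step 2 — sample variances and covariances s[i,j] = (1/(n-1)) · Σ_k (x_{k,i} - mean_i) · (x_{k,j} - mean_j), with n-1 = 4:
  s[X_1,X_1] = ((-1.8)·(-1.8) + (0.2)·(0.2) + (-1.8)·(-1.8) + (4.2)·(4.2) + (-0.8)·(-0.8)) / 4 = 24.8/4 = 6.2
  s[X_1,X_2] = ((-1.8)·(-0.8) + (0.2)·(3.2) + (-1.8)·(-1.8) + (4.2)·(3.2) + (-0.8)·(-3.8)) / 4 = 21.8/4 = 5.45
  s[X_2,X_2] = ((-0.8)·(-0.8) + (3.2)·(3.2) + (-1.8)·(-1.8) + (3.2)·(3.2) + (-3.8)·(-3.8)) / 4 = 38.8/4 = 9.7
  Sample standard deviations s_i = √(s[i,i]):
  s(X_1) = √(6.2) = 2.49
  s(X_2) = √(9.7) = 3.1145

Step 3 — r_{ij} = s_{ij} / (s_i · s_j):
  r[X_1,X_1] = 1 (diagonal).
  r[X_1,X_2] = 5.45 / (2.49 · 3.1145) = 5.45 / 7.755 = 0.7028
  r[X_2,X_2] = 1 (diagonal).

R is symmetric with unit diagonal. Assembling:

R = [[1, 0.7028],
 [0.7028, 1]]


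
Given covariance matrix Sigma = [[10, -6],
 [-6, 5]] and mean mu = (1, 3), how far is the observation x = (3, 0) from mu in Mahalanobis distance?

Step 1 — centre the observation: (x - mu) = (2, -3).

Step 2 — invert Sigma. det(Sigma) = 10·5 - (-6)² = 14.
  Sigma^{-1} = (1/det) · [[d, -b], [-b, a]] = [[0.3571, 0.4286],
 [0.4286, 0.7143]].

Step 3 — form the quadratic (x - mu)^T · Sigma^{-1} · (x - mu):
  Sigma^{-1} · (x - mu) = (-0.5714, -1.2857).
  (x - mu)^T · [Sigma^{-1} · (x - mu)] = (2)·(-0.5714) + (-3)·(-1.2857) = 2.7143.

Step 4 — take square root: d = √(2.7143) ≈ 1.6475.

d(x, mu) = √(2.7143) ≈ 1.6475


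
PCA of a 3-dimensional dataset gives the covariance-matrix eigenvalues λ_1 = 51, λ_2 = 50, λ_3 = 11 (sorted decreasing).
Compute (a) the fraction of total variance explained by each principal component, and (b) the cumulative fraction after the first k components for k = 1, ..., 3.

Step 1 — total variance = trace(Sigma) = Σ λ_i = 51 + 50 + 11 = 112.

Step 2 — fraction explained by component i = λ_i / Σ λ:
  PC1: 51/112 = 0.4554
  PC2: 50/112 = 0.4464
  PC3: 11/112 = 0.0982

Step 3 — cumulative fraction after k components = (λ_1 + ... + λ_k) / Σ λ:
  k = 1: 51/112 = 0.4554
  k = 2: (51 + 50)/112 = 101/112 = 0.9018
  k = 3: (51 + 50 + 11)/112 = 112/112 = 1

Summary (fraction, with percent):

explained: PC1 0.4554 (45.54%), PC2 0.4464 (44.64%), PC3 0.0982 (9.82%);  cumulative: 0.4554, 0.9018, 1


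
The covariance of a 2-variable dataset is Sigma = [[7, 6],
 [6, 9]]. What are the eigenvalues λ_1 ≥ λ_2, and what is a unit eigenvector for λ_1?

Step 1 — characteristic polynomial of 2×2 Sigma:
  det(Sigma - λI) = λ² - trace · λ + det = 0.
  trace = 7 + 9 = 16, det = 7·9 - (6)² = 27.
Step 2 — discriminant:
  Δ = trace² - 4·det = 256 - 108 = 148.
Step 3 — eigenvalues:
  λ = (trace ± √Δ)/2 = (16 ± 12.1655)/2,
  λ_1 = 14.0828,  λ_2 = 1.9172.

Step 4 — unit eigenvector for λ_1: solve (Sigma - λ_1 I)v = 0. First row:
  (7 - 14.0828)·v_x + (6)·v_y = 0, i.e. (-7.0828)·v_x + (6)·v_y = 0,
  so v ∝ (b, λ_1 - a) = (6, 7.0828) = u.
  ||u|| = √((6)² + (7.0828)²) = √(86.1655) ≈ 9.2825,
  v_1 = u/||u|| ≈ (0.6464, 0.763) (||v_1|| = 1).

λ_1 = 14.0828,  λ_2 = 1.9172;  v_1 ≈ (0.6464, 0.763)


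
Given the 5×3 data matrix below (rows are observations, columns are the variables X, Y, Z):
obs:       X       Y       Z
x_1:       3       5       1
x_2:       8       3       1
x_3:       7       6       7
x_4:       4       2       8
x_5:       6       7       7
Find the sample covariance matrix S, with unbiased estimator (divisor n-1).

Step 1 — column means:
  mean(X) = (3 + 8 + 7 + 4 + 6) / 5 = 28/5 = 5.6
  mean(Y) = (5 + 3 + 6 + 2 + 7) / 5 = 23/5 = 4.6
  mean(Z) = (1 + 1 + 7 + 8 + 7) / 5 = 24/5 = 4.8

Step 2 — sample covariance S[i,j] = (1/(n-1)) · Σ_k (x_{k,i} - mean_i) · (x_{k,j} - mean_j), with n-1 = 4.
  S[X,X] = ((-2.6)·(-2.6) + (2.4)·(2.4) + (1.4)·(1.4) + (-1.6)·(-1.6) + (0.4)·(0.4)) / 4 = 17.2/4 = 4.3
  S[X,Y] = ((-2.6)·(0.4) + (2.4)·(-1.6) + (1.4)·(1.4) + (-1.6)·(-2.6) + (0.4)·(2.4)) / 4 = 2.2/4 = 0.55
  S[X,Z] = ((-2.6)·(-3.8) + (2.4)·(-3.8) + (1.4)·(2.2) + (-1.6)·(3.2) + (0.4)·(2.2)) / 4 = -0.4/4 = -0.1
  S[Y,Y] = ((0.4)·(0.4) + (-1.6)·(-1.6) + (1.4)·(1.4) + (-2.6)·(-2.6) + (2.4)·(2.4)) / 4 = 17.2/4 = 4.3
  S[Y,Z] = ((0.4)·(-3.8) + (-1.6)·(-3.8) + (1.4)·(2.2) + (-2.6)·(3.2) + (2.4)·(2.2)) / 4 = 4.6/4 = 1.15
  S[Z,Z] = ((-3.8)·(-3.8) + (-3.8)·(-3.8) + (2.2)·(2.2) + (3.2)·(3.2) + (2.2)·(2.2)) / 4 = 48.8/4 = 12.2

S is symmetric (S[j,i] = S[i,j]). Assembling:

S = [[4.3, 0.55, -0.1],
 [0.55, 4.3, 1.15],
 [-0.1, 1.15, 12.2]]


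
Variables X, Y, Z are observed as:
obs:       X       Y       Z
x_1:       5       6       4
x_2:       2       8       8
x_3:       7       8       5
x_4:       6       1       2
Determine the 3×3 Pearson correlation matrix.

Step 1 — column means:
  mean(X) = (5 + 2 + 7 + 6) / 4 = 20/4 = 5
  mean(Y) = (6 + 8 + 8 + 1) / 4 = 23/4 = 5.75
  mean(Z) = (4 + 8 + 5 + 2) / 4 = 19/4 = 4.75

Step 2 — sample variances and covariances s[i,j] = (1/(n-1)) · Σ_k (x_{k,i} - mean_i) · (x_{k,j} - mean_j), with n-1 = 3:
  s[X,X] = ((0)·(0) + (-3)·(-3) + (2)·(2) + (1)·(1)) / 3 = 14/3 = 4.6667
  s[X,Y] = ((0)·(0.25) + (-3)·(2.25) + (2)·(2.25) + (1)·(-4.75)) / 3 = -7/3 = -2.3333
  s[X,Z] = ((0)·(-0.75) + (-3)·(3.25) + (2)·(0.25) + (1)·(-2.75)) / 3 = -12/3 = -4
  s[Y,Y] = ((0.25)·(0.25) + (2.25)·(2.25) + (2.25)·(2.25) + (-4.75)·(-4.75)) / 3 = 32.75/3 = 10.9167
  s[Y,Z] = ((0.25)·(-0.75) + (2.25)·(3.25) + (2.25)·(0.25) + (-4.75)·(-2.75)) / 3 = 20.75/3 = 6.9167
  s[Z,Z] = ((-0.75)·(-0.75) + (3.25)·(3.25) + (0.25)·(0.25) + (-2.75)·(-2.75)) / 3 = 18.75/3 = 6.25
  Sample standard deviations s_i = √(s[i,i]):
  s(X) = √(4.6667) = 2.1602
  s(Y) = √(10.9167) = 3.304
  s(Z) = √(6.25) = 2.5

Step 3 — r_{ij} = s_{ij} / (s_i · s_j):
  r[X,X] = 1 (diagonal).
  r[X,Y] = -2.3333 / (2.1602 · 3.304) = -2.3333 / 7.1375 = -0.3269
  r[X,Z] = -4 / (2.1602 · 2.5) = -4 / 5.4006 = -0.7407
  r[Y,Y] = 1 (diagonal).
  r[Y,Z] = 6.9167 / (3.304 · 2.5) = 6.9167 / 8.2601 = 0.8374
  r[Z,Z] = 1 (diagonal).

R is symmetric with unit diagonal. Assembling:

R = [[1, -0.3269, -0.7407],
 [-0.3269, 1, 0.8374],
 [-0.7407, 0.8374, 1]]


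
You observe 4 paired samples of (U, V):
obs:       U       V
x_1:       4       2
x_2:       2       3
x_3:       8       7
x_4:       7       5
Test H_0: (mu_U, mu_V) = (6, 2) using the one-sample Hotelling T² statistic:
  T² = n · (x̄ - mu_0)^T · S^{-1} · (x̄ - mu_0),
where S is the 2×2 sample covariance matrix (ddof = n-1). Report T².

Step 1 — sample mean vector:
  mean(U) = (4 + 2 + 8 + 7) / 4 = 21/4 = 5.25
  mean(V) = (2 + 3 + 7 + 5) / 4 = 17/4 = 4.25
  x̄ = (5.25, 4.25),  deviation x̄ - mu_0 = (5.25, 4.25) - (6, 2) = (-0.75, 2.25).

Step 2 — sample covariance matrix, S[i,j] = (1/(n-1)) · Σ_k (x_{k,i} - mean_i) · (x_{k,j} - mean_j), divisor n-1 = 3:
  S[U,U] = ((-1.25)·(-1.25) + (-3.25)·(-3.25) + (2.75)·(2.75) + (1.75)·(1.75)) / 3 = 22.75/3 = 7.5833
  S[U,V] = ((-1.25)·(-2.25) + (-3.25)·(-1.25) + (2.75)·(2.75) + (1.75)·(0.75)) / 3 = 15.75/3 = 5.25
  S[V,V] = ((-2.25)·(-2.25) + (-1.25)·(-1.25) + (2.75)·(2.75) + (0.75)·(0.75)) / 3 = 14.75/3 = 4.9167
  S = [[7.5833, 5.25],
 [5.25, 4.9167]].

Step 3 — invert S. det(S) = 7.5833·4.9167 - (5.25)² = 9.7222.
  S^{-1} = (1/det) · [[d, -b], [-b, a]] = [[0.5057, -0.54],
 [-0.54, 0.78]].

Step 4 — quadratic form (x̄ - mu_0)^T · S^{-1} · (x̄ - mu_0):
  S^{-1} · (x̄ - mu_0) = (-1.5943, 2.16),
  (x̄ - mu_0)^T · [...] = (-0.75)·(-1.5943) + (2.25)·(2.16) = 6.0557.

Step 5 — scale by n: T² = 4 · 6.0557 = 24.2229.

T² ≈ 24.2229


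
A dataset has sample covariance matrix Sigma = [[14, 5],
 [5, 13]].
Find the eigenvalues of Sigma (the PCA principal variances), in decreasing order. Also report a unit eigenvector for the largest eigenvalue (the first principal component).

Step 1 — characteristic polynomial of 2×2 Sigma:
  det(Sigma - λI) = λ² - trace · λ + det = 0.
  trace = 14 + 13 = 27, det = 14·13 - (5)² = 157.
Step 2 — discriminant:
  Δ = trace² - 4·det = 729 - 628 = 101.
Step 3 — eigenvalues:
  λ = (trace ± √Δ)/2 = (27 ± 10.0499)/2,
  λ_1 = 18.5249,  λ_2 = 8.4751.

Step 4 — unit eigenvector for λ_1: solve (Sigma - λ_1 I)v = 0. First row:
  (14 - 18.5249)·v_x + (5)·v_y = 0, i.e. (-4.5249)·v_x + (5)·v_y = 0,
  so v ∝ (b, λ_1 - a) = (5, 4.5249) = u.
  ||u|| = √((5)² + (4.5249)²) = √(45.4751) ≈ 6.7435,
  v_1 = u/||u|| ≈ (0.7415, 0.671) (||v_1|| = 1).

λ_1 = 18.5249,  λ_2 = 8.4751;  v_1 ≈ (0.7415, 0.671)


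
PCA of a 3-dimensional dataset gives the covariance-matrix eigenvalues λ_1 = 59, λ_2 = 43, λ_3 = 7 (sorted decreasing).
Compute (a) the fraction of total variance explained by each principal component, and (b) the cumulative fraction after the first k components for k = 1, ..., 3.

Step 1 — total variance = trace(Sigma) = Σ λ_i = 59 + 43 + 7 = 109.

Step 2 — fraction explained by component i = λ_i / Σ λ:
  PC1: 59/109 = 0.5413
  PC2: 43/109 = 0.3945
  PC3: 7/109 = 0.0642

Step 3 — cumulative fraction after k components = (λ_1 + ... + λ_k) / Σ λ:
  k = 1: 59/109 = 0.5413
  k = 2: (59 + 43)/109 = 102/109 = 0.9358
  k = 3: (59 + 43 + 7)/109 = 109/109 = 1

Summary (fraction, with percent):

explained: PC1 0.5413 (54.13%), PC2 0.3945 (39.45%), PC3 0.0642 (6.42%);  cumulative: 0.5413, 0.9358, 1


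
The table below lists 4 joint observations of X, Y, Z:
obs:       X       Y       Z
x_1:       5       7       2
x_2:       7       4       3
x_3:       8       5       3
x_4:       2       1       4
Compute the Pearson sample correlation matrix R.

Step 1 — column means:
  mean(X) = (5 + 7 + 8 + 2) / 4 = 22/4 = 5.5
  mean(Y) = (7 + 4 + 5 + 1) / 4 = 17/4 = 4.25
  mean(Z) = (2 + 3 + 3 + 4) / 4 = 12/4 = 3

Step 2 — sample variances and covariances s[i,j] = (1/(n-1)) · Σ_k (x_{k,i} - mean_i) · (x_{k,j} - mean_j), with n-1 = 3:
  s[X,X] = ((-0.5)·(-0.5) + (1.5)·(1.5) + (2.5)·(2.5) + (-3.5)·(-3.5)) / 3 = 21/3 = 7
  s[X,Y] = ((-0.5)·(2.75) + (1.5)·(-0.25) + (2.5)·(0.75) + (-3.5)·(-3.25)) / 3 = 11.5/3 = 3.8333
  s[X,Z] = ((-0.5)·(-1) + (1.5)·(0) + (2.5)·(0) + (-3.5)·(1)) / 3 = -3/3 = -1
  s[Y,Y] = ((2.75)·(2.75) + (-0.25)·(-0.25) + (0.75)·(0.75) + (-3.25)·(-3.25)) / 3 = 18.75/3 = 6.25
  s[Y,Z] = ((2.75)·(-1) + (-0.25)·(0) + (0.75)·(0) + (-3.25)·(1)) / 3 = -6/3 = -2
  s[Z,Z] = ((-1)·(-1) + (0)·(0) + (0)·(0) + (1)·(1)) / 3 = 2/3 = 0.6667
  Sample standard deviations s_i = √(s[i,i]):
  s(X) = √(7) = 2.6458
  s(Y) = √(6.25) = 2.5
  s(Z) = √(0.6667) = 0.8165

Step 3 — r_{ij} = s_{ij} / (s_i · s_j):
  r[X,X] = 1 (diagonal).
  r[X,Y] = 3.8333 / (2.6458 · 2.5) = 3.8333 / 6.6144 = 0.5795
  r[X,Z] = -1 / (2.6458 · 0.8165) = -1 / 2.1602 = -0.4629
  r[Y,Y] = 1 (diagonal).
  r[Y,Z] = -2 / (2.5 · 0.8165) = -2 / 2.0412 = -0.9798
  r[Z,Z] = 1 (diagonal).

R is symmetric with unit diagonal. Assembling:

R = [[1, 0.5795, -0.4629],
 [0.5795, 1, -0.9798],
 [-0.4629, -0.9798, 1]]


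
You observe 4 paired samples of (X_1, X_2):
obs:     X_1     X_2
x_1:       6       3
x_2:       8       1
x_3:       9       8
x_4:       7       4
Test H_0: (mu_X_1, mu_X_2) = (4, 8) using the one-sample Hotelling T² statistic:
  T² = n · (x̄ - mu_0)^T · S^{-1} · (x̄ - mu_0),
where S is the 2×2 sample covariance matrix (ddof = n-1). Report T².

Step 1 — sample mean vector:
  mean(X_1) = (6 + 8 + 9 + 7) / 4 = 30/4 = 7.5
  mean(X_2) = (3 + 1 + 8 + 4) / 4 = 16/4 = 4
  x̄ = (7.5, 4),  deviation x̄ - mu_0 = (7.5, 4) - (4, 8) = (3.5, -4).

Step 2 — sample covariance matrix, S[i,j] = (1/(n-1)) · Σ_k (x_{k,i} - mean_i) · (x_{k,j} - mean_j), divisor n-1 = 3:
  S[X_1,X_1] = ((-1.5)·(-1.5) + (0.5)·(0.5) + (1.5)·(1.5) + (-0.5)·(-0.5)) / 3 = 5/3 = 1.6667
  S[X_1,X_2] = ((-1.5)·(-1) + (0.5)·(-3) + (1.5)·(4) + (-0.5)·(0)) / 3 = 6/3 = 2
  S[X_2,X_2] = ((-1)·(-1) + (-3)·(-3) + (4)·(4) + (0)·(0)) / 3 = 26/3 = 8.6667
  S = [[1.6667, 2],
 [2, 8.6667]].

Step 3 — invert S. det(S) = 1.6667·8.6667 - (2)² = 10.4444.
  S^{-1} = (1/det) · [[d, -b], [-b, a]] = [[0.8298, -0.1915],
 [-0.1915, 0.1596]].

Step 4 — quadratic form (x̄ - mu_0)^T · S^{-1} · (x̄ - mu_0):
  S^{-1} · (x̄ - mu_0) = (3.6702, -1.3085),
  (x̄ - mu_0)^T · [...] = (3.5)·(3.6702) + (-4)·(-1.3085) = 18.0798.

Step 5 — scale by n: T² = 4 · 18.0798 = 72.3191.

T² ≈ 72.3191


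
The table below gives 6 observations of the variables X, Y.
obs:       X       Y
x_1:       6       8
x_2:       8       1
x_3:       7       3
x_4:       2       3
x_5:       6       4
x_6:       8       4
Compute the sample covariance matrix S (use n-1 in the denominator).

Step 1 — column means:
  mean(X) = (6 + 8 + 7 + 2 + 6 + 8) / 6 = 37/6 = 6.1667
  mean(Y) = (8 + 1 + 3 + 3 + 4 + 4) / 6 = 23/6 = 3.8333

Step 2 — sample covariance S[i,j] = (1/(n-1)) · Σ_k (x_{k,i} - mean_i) · (x_{k,j} - mean_j), with n-1 = 5.
  S[X,X] = ((-0.1667)·(-0.1667) + (1.8333)·(1.8333) + (0.8333)·(0.8333) + (-4.1667)·(-4.1667) + (-0.1667)·(-0.1667) + (1.8333)·(1.8333)) / 5 = 24.8333/5 = 4.9667
  S[X,Y] = ((-0.1667)·(4.1667) + (1.8333)·(-2.8333) + (0.8333)·(-0.8333) + (-4.1667)·(-0.8333) + (-0.1667)·(0.1667) + (1.8333)·(0.1667)) / 5 = -2.8333/5 = -0.5667
  S[Y,Y] = ((4.1667)·(4.1667) + (-2.8333)·(-2.8333) + (-0.8333)·(-0.8333) + (-0.8333)·(-0.8333) + (0.1667)·(0.1667) + (0.1667)·(0.1667)) / 5 = 26.8333/5 = 5.3667

S is symmetric (S[j,i] = S[i,j]). Assembling:

S = [[4.9667, -0.5667],
 [-0.5667, 5.3667]]


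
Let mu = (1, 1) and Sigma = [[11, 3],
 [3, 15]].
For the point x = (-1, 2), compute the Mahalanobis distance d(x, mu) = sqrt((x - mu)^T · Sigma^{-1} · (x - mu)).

Step 1 — centre the observation: (x - mu) = (-2, 1).

Step 2 — invert Sigma. det(Sigma) = 11·15 - (3)² = 156.
  Sigma^{-1} = (1/det) · [[d, -b], [-b, a]] = [[0.0962, -0.0192],
 [-0.0192, 0.0705]].

Step 3 — form the quadratic (x - mu)^T · Sigma^{-1} · (x - mu):
  Sigma^{-1} · (x - mu) = (-0.2115, 0.109).
  (x - mu)^T · [Sigma^{-1} · (x - mu)] = (-2)·(-0.2115) + (1)·(0.109) = 0.5321.

Step 4 — take square root: d = √(0.5321) ≈ 0.7294.

d(x, mu) = √(0.5321) ≈ 0.7294


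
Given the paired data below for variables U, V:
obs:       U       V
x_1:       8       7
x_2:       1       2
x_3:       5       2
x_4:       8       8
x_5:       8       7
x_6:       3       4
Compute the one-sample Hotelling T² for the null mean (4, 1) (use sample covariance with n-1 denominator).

Step 1 — sample mean vector:
  mean(U) = (8 + 1 + 5 + 8 + 8 + 3) / 6 = 33/6 = 5.5
  mean(V) = (7 + 2 + 2 + 8 + 7 + 4) / 6 = 30/6 = 5
  x̄ = (5.5, 5),  deviation x̄ - mu_0 = (5.5, 5) - (4, 1) = (1.5, 4).

Step 2 — sample covariance matrix, S[i,j] = (1/(n-1)) · Σ_k (x_{k,i} - mean_i) · (x_{k,j} - mean_j), divisor n-1 = 5:
  S[U,U] = ((2.5)·(2.5) + (-4.5)·(-4.5) + (-0.5)·(-0.5) + (2.5)·(2.5) + (2.5)·(2.5) + (-2.5)·(-2.5)) / 5 = 45.5/5 = 9.1
  S[U,V] = ((2.5)·(2) + (-4.5)·(-3) + (-0.5)·(-3) + (2.5)·(3) + (2.5)·(2) + (-2.5)·(-1)) / 5 = 35/5 = 7
  S[V,V] = ((2)·(2) + (-3)·(-3) + (-3)·(-3) + (3)·(3) + (2)·(2) + (-1)·(-1)) / 5 = 36/5 = 7.2
  S = [[9.1, 7],
 [7, 7.2]].

Step 3 — invert S. det(S) = 9.1·7.2 - (7)² = 16.52.
  S^{-1} = (1/det) · [[d, -b], [-b, a]] = [[0.4358, -0.4237],
 [-0.4237, 0.5508]].

Step 4 — quadratic form (x̄ - mu_0)^T · S^{-1} · (x̄ - mu_0):
  S^{-1} · (x̄ - mu_0) = (-1.0412, 1.5678),
  (x̄ - mu_0)^T · [...] = (1.5)·(-1.0412) + (4)·(1.5678) = 4.7094.

Step 5 — scale by n: T² = 6 · 4.7094 = 28.2567.

T² ≈ 28.2567


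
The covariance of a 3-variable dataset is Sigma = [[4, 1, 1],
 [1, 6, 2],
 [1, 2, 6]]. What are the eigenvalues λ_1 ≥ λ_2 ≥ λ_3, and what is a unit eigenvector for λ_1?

Step 1 — characteristic polynomial p(λ) = det(λI - Sigma) = λ³ - tr·λ² + c_1·λ - det, where tr = trace, c_1 = sum of the principal 2×2 minors, det = det(Sigma):
  tr = 4 + 6 + 6 = 16,
  c_1 = (4·6 - (1)²) + (4·6 - (1)²) + (6·6 - (2)²) = 23 + 23 + 32 = 78,
  det = 4·(6·6 - (2)²) - (1)·((1)·6 - (2)·(1)) + (1)·((1)·(2) - 6·(1)) = 4·(32) - (1)·(4) + (1)·(-4) = 120.
  So p(λ) = λ³ - 16λ² + 78λ - 120.
Step 2 — look for an integer root (rational root theorem: any rational root is an integer divisor of 120). Testing λ = 4:
  p(4) = 64 - 256 + 312 - 120 = 0  ✓
  Dividing out (λ - 4): p(λ) = (λ - 4)(λ² - 12λ + 30).
Step 3 — remaining eigenvalues from the quadratic λ² - 12λ + 30 = 0:
  Δ = 12² - 4·30 = 144 - 120 = 24,  λ = (12 ± √24)/2 = (12 ± 4.899)/2 ≈ 8.4495 or 3.5505.
  Sorted: λ_1 = 8.4495,  λ_2 = 4,  λ_3 = 3.5505  (check: sum = 16 = tr ✓).

Step 4 — unit eigenvector for λ_1 ≈ 8.4495: v spans the null space of (Sigma - λ_1 I), whose rows are
  r_1 = (-4.4495, 1, 1),  r_2 = (1, -2.4495, 2),  r_3 = (1, 2, -2.4495).
  v is orthogonal to every row, so take v ∝ r_1 × r_2 = ((1)·(2) - (1)·(-2.4495), (1)·(1) - (-4.4495)·(2), (-4.4495)·(-2.4495) - (1)·(1)) ≈ (4.4495, 9.899, 9.899).
  Let u = (4.4495, 9.899, 9.899).
  ||u|| = √((4.4495)² + (9.899)² + (9.899)²) = √(215.7775) ≈ 14.6894,  v_1 = u/||u|| ≈ (0.3029, 0.6739, 0.6739) (||v_1|| = 1).

λ_1 = 8.4495,  λ_2 = 4,  λ_3 = 3.5505;  v_1 ≈ (0.3029, 0.6739, 0.6739)


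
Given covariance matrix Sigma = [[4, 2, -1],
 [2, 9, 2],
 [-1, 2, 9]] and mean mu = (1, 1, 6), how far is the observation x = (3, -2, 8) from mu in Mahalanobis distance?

Step 1 — centre the observation: (x - mu) = (2, -3, 2).

Step 2 — invert Sigma (cofactor / det for 3×3, or solve directly):
  Sigma^{-1} = [[0.302, -0.0784, 0.051],
 [-0.0784, 0.1373, -0.0392],
 [0.051, -0.0392, 0.1255]].

Step 3 — form the quadratic (x - mu)^T · Sigma^{-1} · (x - mu):
  Sigma^{-1} · (x - mu) = (0.9412, -0.6471, 0.4706).
  (x - mu)^T · [Sigma^{-1} · (x - mu)] = (2)·(0.9412) + (-3)·(-0.6471) + (2)·(0.4706) = 4.7647.

Step 4 — take square root: d = √(4.7647) ≈ 2.1828.

d(x, mu) = √(4.7647) ≈ 2.1828


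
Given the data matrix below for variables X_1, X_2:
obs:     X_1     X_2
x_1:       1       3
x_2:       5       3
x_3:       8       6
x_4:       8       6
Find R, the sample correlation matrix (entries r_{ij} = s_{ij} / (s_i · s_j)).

Step 1 — column means:
  mean(X_1) = (1 + 5 + 8 + 8) / 4 = 22/4 = 5.5
  mean(X_2) = (3 + 3 + 6 + 6) / 4 = 18/4 = 4.5

Step 2 — sample variances and covariances s[i,j] = (1/(n-1)) · Σ_k (x_{k,i} - mean_i) · (x_{k,j} - mean_j), with n-1 = 3:
  s[X_1,X_1] = ((-4.5)·(-4.5) + (-0.5)·(-0.5) + (2.5)·(2.5) + (2.5)·(2.5)) / 3 = 33/3 = 11
  s[X_1,X_2] = ((-4.5)·(-1.5) + (-0.5)·(-1.5) + (2.5)·(1.5) + (2.5)·(1.5)) / 3 = 15/3 = 5
  s[X_2,X_2] = ((-1.5)·(-1.5) + (-1.5)·(-1.5) + (1.5)·(1.5) + (1.5)·(1.5)) / 3 = 9/3 = 3
  Sample standard deviations s_i = √(s[i,i]):
  s(X_1) = √(11) = 3.3166
  s(X_2) = √(3) = 1.7321

Step 3 — r_{ij} = s_{ij} / (s_i · s_j):
  r[X_1,X_1] = 1 (diagonal).
  r[X_1,X_2] = 5 / (3.3166 · 1.7321) = 5 / 5.7446 = 0.8704
  r[X_2,X_2] = 1 (diagonal).

R is symmetric with unit diagonal. Assembling:

R = [[1, 0.8704],
 [0.8704, 1]]


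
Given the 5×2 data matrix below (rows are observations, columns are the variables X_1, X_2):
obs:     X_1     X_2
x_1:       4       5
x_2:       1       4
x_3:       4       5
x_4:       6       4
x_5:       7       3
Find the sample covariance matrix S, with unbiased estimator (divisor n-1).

Step 1 — column means:
  mean(X_1) = (4 + 1 + 4 + 6 + 7) / 5 = 22/5 = 4.4
  mean(X_2) = (5 + 4 + 5 + 4 + 3) / 5 = 21/5 = 4.2

Step 2 — sample covariance S[i,j] = (1/(n-1)) · Σ_k (x_{k,i} - mean_i) · (x_{k,j} - mean_j), with n-1 = 4.
  S[X_1,X_1] = ((-0.4)·(-0.4) + (-3.4)·(-3.4) + (-0.4)·(-0.4) + (1.6)·(1.6) + (2.6)·(2.6)) / 4 = 21.2/4 = 5.3
  S[X_1,X_2] = ((-0.4)·(0.8) + (-3.4)·(-0.2) + (-0.4)·(0.8) + (1.6)·(-0.2) + (2.6)·(-1.2)) / 4 = -3.4/4 = -0.85
  S[X_2,X_2] = ((0.8)·(0.8) + (-0.2)·(-0.2) + (0.8)·(0.8) + (-0.2)·(-0.2) + (-1.2)·(-1.2)) / 4 = 2.8/4 = 0.7

S is symmetric (S[j,i] = S[i,j]). Assembling:

S = [[5.3, -0.85],
 [-0.85, 0.7]]


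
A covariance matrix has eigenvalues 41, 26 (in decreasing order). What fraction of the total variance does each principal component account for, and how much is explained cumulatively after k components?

Step 1 — total variance = trace(Sigma) = Σ λ_i = 41 + 26 = 67.

Step 2 — fraction explained by component i = λ_i / Σ λ:
  PC1: 41/67 = 0.6119
  PC2: 26/67 = 0.3881

Step 3 — cumulative fraction after k components = (λ_1 + ... + λ_k) / Σ λ:
  k = 1: 41/67 = 0.6119
  k = 2: (41 + 26)/67 = 67/67 = 1

Summary (fraction, with percent):

explained: PC1 0.6119 (61.19%), PC2 0.3881 (38.81%);  cumulative: 0.6119, 1


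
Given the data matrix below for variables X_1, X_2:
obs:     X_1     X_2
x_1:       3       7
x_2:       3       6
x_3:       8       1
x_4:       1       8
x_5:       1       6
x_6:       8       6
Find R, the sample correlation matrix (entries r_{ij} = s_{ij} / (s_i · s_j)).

Step 1 — column means:
  mean(X_1) = (3 + 3 + 8 + 1 + 1 + 8) / 6 = 24/6 = 4
  mean(X_2) = (7 + 6 + 1 + 8 + 6 + 6) / 6 = 34/6 = 5.6667

Step 2 — sample variances and covariances s[i,j] = (1/(n-1)) · Σ_k (x_{k,i} - mean_i) · (x_{k,j} - mean_j), with n-1 = 5:
  s[X_1,X_1] = ((-1)·(-1) + (-1)·(-1) + (4)·(4) + (-3)·(-3) + (-3)·(-3) + (4)·(4)) / 5 = 52/5 = 10.4
  s[X_1,X_2] = ((-1)·(1.3333) + (-1)·(0.3333) + (4)·(-4.6667) + (-3)·(2.3333) + (-3)·(0.3333) + (4)·(0.3333)) / 5 = -27/5 = -5.4
  s[X_2,X_2] = ((1.3333)·(1.3333) + (0.3333)·(0.3333) + (-4.6667)·(-4.6667) + (2.3333)·(2.3333) + (0.3333)·(0.3333) + (0.3333)·(0.3333)) / 5 = 29.3333/5 = 5.8667
  Sample standard deviations s_i = √(s[i,i]):
  s(X_1) = √(10.4) = 3.2249
  s(X_2) = √(5.8667) = 2.4221

Step 3 — r_{ij} = s_{ij} / (s_i · s_j):
  r[X_1,X_1] = 1 (diagonal).
  r[X_1,X_2] = -5.4 / (3.2249 · 2.4221) = -5.4 / 7.8111 = -0.6913
  r[X_2,X_2] = 1 (diagonal).

R is symmetric with unit diagonal. Assembling:

R = [[1, -0.6913],
 [-0.6913, 1]]


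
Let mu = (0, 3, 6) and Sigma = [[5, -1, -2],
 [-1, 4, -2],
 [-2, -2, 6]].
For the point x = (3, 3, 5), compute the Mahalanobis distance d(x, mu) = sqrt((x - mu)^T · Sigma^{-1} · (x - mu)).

Step 1 — centre the observation: (x - mu) = (3, 0, -1).

Step 2 — invert Sigma (cofactor / det for 3×3, or solve directly):
  Sigma^{-1} = [[0.2857, 0.1429, 0.1429],
 [0.1429, 0.3714, 0.1714],
 [0.1429, 0.1714, 0.2714]].

Step 3 — form the quadratic (x - mu)^T · Sigma^{-1} · (x - mu):
  Sigma^{-1} · (x - mu) = (0.7143, 0.2571, 0.1571).
  (x - mu)^T · [Sigma^{-1} · (x - mu)] = (3)·(0.7143) + (0)·(0.2571) + (-1)·(0.1571) = 1.9857.

Step 4 — take square root: d = √(1.9857) ≈ 1.4092.

d(x, mu) = √(1.9857) ≈ 1.4092


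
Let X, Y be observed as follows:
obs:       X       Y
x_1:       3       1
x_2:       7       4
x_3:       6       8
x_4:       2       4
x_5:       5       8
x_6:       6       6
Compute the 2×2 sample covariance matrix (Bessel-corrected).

Step 1 — column means:
  mean(X) = (3 + 7 + 6 + 2 + 5 + 6) / 6 = 29/6 = 4.8333
  mean(Y) = (1 + 4 + 8 + 4 + 8 + 6) / 6 = 31/6 = 5.1667

Step 2 — sample covariance S[i,j] = (1/(n-1)) · Σ_k (x_{k,i} - mean_i) · (x_{k,j} - mean_j), with n-1 = 5.
  S[X,X] = ((-1.8333)·(-1.8333) + (2.1667)·(2.1667) + (1.1667)·(1.1667) + (-2.8333)·(-2.8333) + (0.1667)·(0.1667) + (1.1667)·(1.1667)) / 5 = 18.8333/5 = 3.7667
  S[X,Y] = ((-1.8333)·(-4.1667) + (2.1667)·(-1.1667) + (1.1667)·(2.8333) + (-2.8333)·(-1.1667) + (0.1667)·(2.8333) + (1.1667)·(0.8333)) / 5 = 13.1667/5 = 2.6333
  S[Y,Y] = ((-4.1667)·(-4.1667) + (-1.1667)·(-1.1667) + (2.8333)·(2.8333) + (-1.1667)·(-1.1667) + (2.8333)·(2.8333) + (0.8333)·(0.8333)) / 5 = 36.8333/5 = 7.3667

S is symmetric (S[j,i] = S[i,j]). Assembling:

S = [[3.7667, 2.6333],
 [2.6333, 7.3667]]


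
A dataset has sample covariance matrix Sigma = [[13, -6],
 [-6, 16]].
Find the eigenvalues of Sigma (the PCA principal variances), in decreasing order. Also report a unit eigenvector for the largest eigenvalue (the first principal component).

Step 1 — characteristic polynomial of 2×2 Sigma:
  det(Sigma - λI) = λ² - trace · λ + det = 0.
  trace = 13 + 16 = 29, det = 13·16 - (-6)² = 172.
Step 2 — discriminant:
  Δ = trace² - 4·det = 841 - 688 = 153.
Step 3 — eigenvalues:
  λ = (trace ± √Δ)/2 = (29 ± 12.3693)/2,
  λ_1 = 20.6847,  λ_2 = 8.3153.

Step 4 — unit eigenvector for λ_1: solve (Sigma - λ_1 I)v = 0. First row:
  (13 - 20.6847)·v_x + (-6)·v_y = 0, i.e. (-7.6847)·v_x + (-6)·v_y = 0,
  so v ∝ (b, λ_1 - a) = (-6, 7.6847); multiply by -1 so the first entry is positive: u = (6, -7.6847).
  ||u|| = √((6)² + (-7.6847)²) = √(95.054) ≈ 9.7496,
  v_1 = u/||u|| ≈ (0.6154, -0.7882) (||v_1|| = 1).

λ_1 = 20.6847,  λ_2 = 8.3153;  v_1 ≈ (0.6154, -0.7882)


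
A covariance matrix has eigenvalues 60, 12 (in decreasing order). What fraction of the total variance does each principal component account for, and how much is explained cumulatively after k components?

Step 1 — total variance = trace(Sigma) = Σ λ_i = 60 + 12 = 72.

Step 2 — fraction explained by component i = λ_i / Σ λ:
  PC1: 60/72 = 0.8333
  PC2: 12/72 = 0.1667

Step 3 — cumulative fraction after k components = (λ_1 + ... + λ_k) / Σ λ:
  k = 1: 60/72 = 0.8333
  k = 2: (60 + 12)/72 = 72/72 = 1

Summary (fraction, with percent):

explained: PC1 0.8333 (83.33%), PC2 0.1667 (16.67%);  cumulative: 0.8333, 1


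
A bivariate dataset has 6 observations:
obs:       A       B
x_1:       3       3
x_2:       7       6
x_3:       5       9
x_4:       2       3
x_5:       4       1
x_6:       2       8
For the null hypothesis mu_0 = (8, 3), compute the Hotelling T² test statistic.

Step 1 — sample mean vector:
  mean(A) = (3 + 7 + 5 + 2 + 4 + 2) / 6 = 23/6 = 3.8333
  mean(B) = (3 + 6 + 9 + 3 + 1 + 8) / 6 = 30/6 = 5
  x̄ = (3.8333, 5),  deviation x̄ - mu_0 = (3.8333, 5) - (8, 3) = (-4.1667, 2).

Step 2 — sample covariance matrix, S[i,j] = (1/(n-1)) · Σ_k (x_{k,i} - mean_i) · (x_{k,j} - mean_j), divisor n-1 = 5:
  S[A,A] = ((-0.8333)·(-0.8333) + (3.1667)·(3.1667) + (1.1667)·(1.1667) + (-1.8333)·(-1.8333) + (0.1667)·(0.1667) + (-1.8333)·(-1.8333)) / 5 = 18.8333/5 = 3.7667
  S[A,B] = ((-0.8333)·(-2) + (3.1667)·(1) + (1.1667)·(4) + (-1.8333)·(-2) + (0.1667)·(-4) + (-1.8333)·(3)) / 5 = 7/5 = 1.4
  S[B,B] = ((-2)·(-2) + (1)·(1) + (4)·(4) + (-2)·(-2) + (-4)·(-4) + (3)·(3)) / 5 = 50/5 = 10
  S = [[3.7667, 1.4],
 [1.4, 10]].

Step 3 — invert S. det(S) = 3.7667·10 - (1.4)² = 35.7067.
  S^{-1} = (1/det) · [[d, -b], [-b, a]] = [[0.2801, -0.0392],
 [-0.0392, 0.1055]].

Step 4 — quadratic form (x̄ - mu_0)^T · S^{-1} · (x̄ - mu_0):
  S^{-1} · (x̄ - mu_0) = (-1.2453, 0.3743),
  (x̄ - mu_0)^T · [...] = (-4.1667)·(-1.2453) + (2)·(0.3743) = 5.9376.

Step 5 — scale by n: T² = 6 · 5.9376 = 35.6255.

T² ≈ 35.6255


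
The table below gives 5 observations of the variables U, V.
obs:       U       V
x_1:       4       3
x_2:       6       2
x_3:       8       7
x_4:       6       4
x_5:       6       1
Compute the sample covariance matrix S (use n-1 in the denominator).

Step 1 — column means:
  mean(U) = (4 + 6 + 8 + 6 + 6) / 5 = 30/5 = 6
  mean(V) = (3 + 2 + 7 + 4 + 1) / 5 = 17/5 = 3.4

Step 2 — sample covariance S[i,j] = (1/(n-1)) · Σ_k (x_{k,i} - mean_i) · (x_{k,j} - mean_j), with n-1 = 4.
  S[U,U] = ((-2)·(-2) + (0)·(0) + (2)·(2) + (0)·(0) + (0)·(0)) / 4 = 8/4 = 2
  S[U,V] = ((-2)·(-0.4) + (0)·(-1.4) + (2)·(3.6) + (0)·(0.6) + (0)·(-2.4)) / 4 = 8/4 = 2
  S[V,V] = ((-0.4)·(-0.4) + (-1.4)·(-1.4) + (3.6)·(3.6) + (0.6)·(0.6) + (-2.4)·(-2.4)) / 4 = 21.2/4 = 5.3

S is symmetric (S[j,i] = S[i,j]). Assembling:

S = [[2, 2],
 [2, 5.3]]


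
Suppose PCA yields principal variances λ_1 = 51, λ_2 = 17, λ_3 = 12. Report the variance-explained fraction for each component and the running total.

Step 1 — total variance = trace(Sigma) = Σ λ_i = 51 + 17 + 12 = 80.

Step 2 — fraction explained by component i = λ_i / Σ λ:
  PC1: 51/80 = 0.6375
  PC2: 17/80 = 0.2125
  PC3: 12/80 = 0.15

Step 3 — cumulative fraction after k components = (λ_1 + ... + λ_k) / Σ λ:
  k = 1: 51/80 = 0.6375
  k = 2: (51 + 17)/80 = 68/80 = 0.85
  k = 3: (51 + 17 + 12)/80 = 80/80 = 1

Summary (fraction, with percent):

explained: PC1 0.6375 (63.75%), PC2 0.2125 (21.25%), PC3 0.15 (15%);  cumulative: 0.6375, 0.85, 1


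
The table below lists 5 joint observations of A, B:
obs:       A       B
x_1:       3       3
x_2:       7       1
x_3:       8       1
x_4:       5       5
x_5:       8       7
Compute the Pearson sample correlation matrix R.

Step 1 — column means:
  mean(A) = (3 + 7 + 8 + 5 + 8) / 5 = 31/5 = 6.2
  mean(B) = (3 + 1 + 1 + 5 + 7) / 5 = 17/5 = 3.4

Step 2 — sample variances and covariances s[i,j] = (1/(n-1)) · Σ_k (x_{k,i} - mean_i) · (x_{k,j} - mean_j), with n-1 = 4:
  s[A,A] = ((-3.2)·(-3.2) + (0.8)·(0.8) + (1.8)·(1.8) + (-1.2)·(-1.2) + (1.8)·(1.8)) / 4 = 18.8/4 = 4.7
  s[A,B] = ((-3.2)·(-0.4) + (0.8)·(-2.4) + (1.8)·(-2.4) + (-1.2)·(1.6) + (1.8)·(3.6)) / 4 = -0.4/4 = -0.1
  s[B,B] = ((-0.4)·(-0.4) + (-2.4)·(-2.4) + (-2.4)·(-2.4) + (1.6)·(1.6) + (3.6)·(3.6)) / 4 = 27.2/4 = 6.8
  Sample standard deviations s_i = √(s[i,i]):
  s(A) = √(4.7) = 2.1679
  s(B) = √(6.8) = 2.6077

Step 3 — r_{ij} = s_{ij} / (s_i · s_j):
  r[A,A] = 1 (diagonal).
  r[A,B] = -0.1 / (2.1679 · 2.6077) = -0.1 / 5.6533 = -0.0177
  r[B,B] = 1 (diagonal).

R is symmetric with unit diagonal. Assembling:

R = [[1, -0.0177],
 [-0.0177, 1]]


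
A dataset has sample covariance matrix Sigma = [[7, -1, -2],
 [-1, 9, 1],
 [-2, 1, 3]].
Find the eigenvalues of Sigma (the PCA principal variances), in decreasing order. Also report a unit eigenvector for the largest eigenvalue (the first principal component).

Step 1 — characteristic polynomial p(λ) = det(λI - Sigma) = λ³ - tr·λ² + c_1·λ - det, where tr = trace, c_1 = sum of the principal 2×2 minors, det = det(Sigma):
  tr = 7 + 9 + 3 = 19,
  c_1 = (7·9 - (-1)²) + (7·3 - (-2)²) + (9·3 - (1)²) = 62 + 17 + 26 = 105,
  det = 7·(9·3 - (1)²) - (-1)·((-1)·3 - (1)·(-2)) + (-2)·((-1)·(1) - 9·(-2)) = 7·(26) - (-1)·(-1) + (-2)·(17) = 147.
  So p(λ) = λ³ - 19λ² + 105λ - 147.
Step 2 — look for an integer root (rational root theorem: any rational root is an integer divisor of 147). Testing λ = 7:
  p(7) = 343 - 931 + 735 - 147 = 0  ✓
  Dividing out (λ - 7): p(λ) = (λ - 7)(λ² - 12λ + 21).
Step 3 — remaining eigenvalues from the quadratic λ² - 12λ + 21 = 0:
  Δ = 12² - 4·21 = 144 - 84 = 60,  λ = (12 ± √60)/2 = (12 ± 7.746)/2 ≈ 9.873 or 2.127.
  Sorted: λ_1 = 9.873,  λ_2 = 7,  λ_3 = 2.127  (check: sum = 19 = tr ✓).

Step 4 — unit eigenvector for λ_1 ≈ 9.873: v spans the null space of (Sigma - λ_1 I), whose rows are
  r_1 = (-2.873, -1, -2),  r_2 = (-1, -0.873, 1),  r_3 = (-2, 1, -6.873).
  v is orthogonal to every row, so take v ∝ r_1 × r_2 = ((-1)·(1) - (-2)·(-0.873), (-2)·(-1) - (-2.873)·(1), (-2.873)·(-0.873) - (-1)·(-1)) ≈ (-2.746, 4.873, 1.5081).
  Rescale (multiply by -1 so the first nonzero entry is positive): u = (2.746, -4.873, -1.5081).
  ||u|| = √((2.746)² + (-4.873)² + (-1.5081)²) = √(33.5606) ≈ 5.7931,  v_1 = u/||u|| ≈ (0.474, -0.8412, -0.2603) (||v_1|| = 1).

λ_1 = 9.873,  λ_2 = 7,  λ_3 = 2.127;  v_1 ≈ (0.474, -0.8412, -0.2603)


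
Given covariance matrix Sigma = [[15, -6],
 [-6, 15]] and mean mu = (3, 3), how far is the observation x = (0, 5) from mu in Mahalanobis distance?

Step 1 — centre the observation: (x - mu) = (-3, 2).

Step 2 — invert Sigma. det(Sigma) = 15·15 - (-6)² = 189.
  Sigma^{-1} = (1/det) · [[d, -b], [-b, a]] = [[0.0794, 0.0317],
 [0.0317, 0.0794]].

Step 3 — form the quadratic (x - mu)^T · Sigma^{-1} · (x - mu):
  Sigma^{-1} · (x - mu) = (-0.1746, 0.0635).
  (x - mu)^T · [Sigma^{-1} · (x - mu)] = (-3)·(-0.1746) + (2)·(0.0635) = 0.6508.

Step 4 — take square root: d = √(0.6508) ≈ 0.8067.

d(x, mu) = √(0.6508) ≈ 0.8067


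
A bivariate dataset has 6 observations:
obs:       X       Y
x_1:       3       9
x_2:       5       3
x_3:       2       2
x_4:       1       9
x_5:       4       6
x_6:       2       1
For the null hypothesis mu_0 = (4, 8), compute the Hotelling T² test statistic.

Step 1 — sample mean vector:
  mean(X) = (3 + 5 + 2 + 1 + 4 + 2) / 6 = 17/6 = 2.8333
  mean(Y) = (9 + 3 + 2 + 9 + 6 + 1) / 6 = 30/6 = 5
  x̄ = (2.8333, 5),  deviation x̄ - mu_0 = (2.8333, 5) - (4, 8) = (-1.1667, -3).

Step 2 — sample covariance matrix, S[i,j] = (1/(n-1)) · Σ_k (x_{k,i} - mean_i) · (x_{k,j} - mean_j), divisor n-1 = 5:
  S[X,X] = ((0.1667)·(0.1667) + (2.1667)·(2.1667) + (-0.8333)·(-0.8333) + (-1.8333)·(-1.8333) + (1.1667)·(1.1667) + (-0.8333)·(-0.8333)) / 5 = 10.8333/5 = 2.1667
  S[X,Y] = ((0.1667)·(4) + (2.1667)·(-2) + (-0.8333)·(-3) + (-1.8333)·(4) + (1.1667)·(1) + (-0.8333)·(-4)) / 5 = -4/5 = -0.8
  S[Y,Y] = ((4)·(4) + (-2)·(-2) + (-3)·(-3) + (4)·(4) + (1)·(1) + (-4)·(-4)) / 5 = 62/5 = 12.4
  S = [[2.1667, -0.8],
 [-0.8, 12.4]].

Step 3 — invert S. det(S) = 2.1667·12.4 - (-0.8)² = 26.2267.
  S^{-1} = (1/det) · [[d, -b], [-b, a]] = [[0.4728, 0.0305],
 [0.0305, 0.0826]].

Step 4 — quadratic form (x̄ - mu_0)^T · S^{-1} · (x̄ - mu_0):
  S^{-1} · (x̄ - mu_0) = (-0.6431, -0.2834),
  (x̄ - mu_0)^T · [...] = (-1.1667)·(-0.6431) + (-3)·(-0.2834) = 1.6006.

Step 5 — scale by n: T² = 6 · 1.6006 = 9.6035.

T² ≈ 9.6035
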